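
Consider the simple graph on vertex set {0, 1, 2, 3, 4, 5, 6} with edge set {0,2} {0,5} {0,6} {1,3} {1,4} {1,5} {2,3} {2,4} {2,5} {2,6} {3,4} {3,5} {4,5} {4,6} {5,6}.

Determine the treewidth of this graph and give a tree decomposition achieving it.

Each bag holds 4 vertices, so the decomposition has width 3, which upper-bounds the treewidth. Conversely, {1, 3, 4, 5} is a clique of size 4, and the vertices of any clique must share a bag in every tree decomposition; so some bag has ≥ 4 vertices and tw(G) ≥ 3. Combining the bounds, tw(G) = 3.

Treewidth 3.
One such decomposition:
Bags: B1 = {1, 3, 4, 5}  B2 = {2, 3, 4, 5}  B3 = {2, 4, 5, 6}  B4 = {0, 2, 5, 6}
Tree: B1–B2, B2–B3, B3–B4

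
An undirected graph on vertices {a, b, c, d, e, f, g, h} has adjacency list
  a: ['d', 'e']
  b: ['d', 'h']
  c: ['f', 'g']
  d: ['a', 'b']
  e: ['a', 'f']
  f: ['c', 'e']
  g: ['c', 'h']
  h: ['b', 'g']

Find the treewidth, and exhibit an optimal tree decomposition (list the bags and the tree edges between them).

Every bag has size at most 3, so the width is 3 − 1 = 2 and tw(G) ≤ 2. The edges a–e–f–c–g–h–b–d–a form a cycle, so G is not a tree and its treewidth is at least 2. Combining the bounds, tw(G) = 2.

Treewidth 2.
Bags: B1 = {a, e, f}  B2 = {a, c, f}  B3 = {a, c, g}  B4 = {a, g, h}  B5 = {a, b, h}  B6 = {a, b, d}
Tree: B1–B2, B2–B3, B3–B4, B4–B5, B5–B6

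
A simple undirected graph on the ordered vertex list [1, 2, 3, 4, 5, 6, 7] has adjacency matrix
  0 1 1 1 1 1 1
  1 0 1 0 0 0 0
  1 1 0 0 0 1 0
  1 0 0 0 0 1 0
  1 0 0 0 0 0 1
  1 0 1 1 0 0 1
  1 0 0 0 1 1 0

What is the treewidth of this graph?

2

A width-2 tree decomposition is:
Bags: B1 = {1, 6, 7}  B2 = {1, 3, 6}  B3 = {1, 5, 7}  B4 = {1, 2, 3}  B5 = {1, 4, 6}
Tree: B1–B2, B1–B3, B2–B4, B2–B5
The largest bag has 3 vertices, giving width 2; this decomposition certifies tw(G) ≤ 2. For the lower bound, the 3 vertices {1, 2, 3} are pairwise adjacent, and any tree decomposition puts a clique entirely inside one bag — forcing width ≥ 2. Therefore the treewidth is 2.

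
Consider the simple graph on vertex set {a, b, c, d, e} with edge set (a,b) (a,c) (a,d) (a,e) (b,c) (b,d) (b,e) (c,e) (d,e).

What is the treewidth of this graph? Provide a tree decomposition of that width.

Every bag has size at most 4, so the width is 4 − 1 = 3 and tw(G) ≤ 3. Conversely, {a, b, d, e} is a clique of size 4, and the vertices of any clique must share a bag in every tree decomposition; so some bag has ≥ 4 vertices and tw(G) ≥ 3. Hence tw(G) = 3 exactly.

Treewidth 3.
One such decomposition:
Bags: B1 = {a, b, c, e}  B2 = {a, b, d, e}
Tree: B1–B2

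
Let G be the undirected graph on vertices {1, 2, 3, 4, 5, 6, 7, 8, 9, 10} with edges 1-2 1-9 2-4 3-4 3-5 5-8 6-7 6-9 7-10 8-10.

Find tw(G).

2

A width-2 tree decomposition is:
Bags: B1 = {2, 3, 4}  B2 = {2, 3, 5}  B3 = {2, 5, 8}  B4 = {2, 8, 10}  B5 = {2, 7, 10}  B6 = {2, 6, 7}  B7 = {2, 6, 9}  B8 = {1, 2, 9}
Tree: B1–B2, B2–B3, B3–B4, B4–B5, B5–B6, B6–B7, B7–B8
The largest bag has 3 vertices, giving width 2; this decomposition certifies tw(G) ≤ 2. Since 2–4–3–5–8–10–7–6–9–1–2 is a cycle in G, G is not acyclic. Forests are exactly the graphs of treewidth ≤ 1, so tw(G) ≥ 2. The upper and lower bounds meet at 2, so that is the treewidth.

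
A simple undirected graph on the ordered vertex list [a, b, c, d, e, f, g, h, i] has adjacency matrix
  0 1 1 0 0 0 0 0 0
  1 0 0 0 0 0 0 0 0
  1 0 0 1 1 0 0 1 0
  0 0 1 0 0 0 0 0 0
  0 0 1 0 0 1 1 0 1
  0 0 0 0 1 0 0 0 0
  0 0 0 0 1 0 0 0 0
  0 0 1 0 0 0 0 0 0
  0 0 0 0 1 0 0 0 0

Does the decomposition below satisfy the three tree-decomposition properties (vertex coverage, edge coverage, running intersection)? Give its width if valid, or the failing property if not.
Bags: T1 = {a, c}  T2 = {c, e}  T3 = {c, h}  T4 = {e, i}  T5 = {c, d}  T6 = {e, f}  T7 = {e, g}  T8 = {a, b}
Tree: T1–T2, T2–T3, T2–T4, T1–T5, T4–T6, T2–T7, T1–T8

Checking the three conditions: (i) the bags cover all of {a, b, c, d, e, f, g, h, i}; (ii) for each edge, some bag contains both endpoints; (iii) the bags containing any fixed vertex form a subtree. All hold, so the decomposition is valid with width 2 − 1 = 1.

Yes; width 1.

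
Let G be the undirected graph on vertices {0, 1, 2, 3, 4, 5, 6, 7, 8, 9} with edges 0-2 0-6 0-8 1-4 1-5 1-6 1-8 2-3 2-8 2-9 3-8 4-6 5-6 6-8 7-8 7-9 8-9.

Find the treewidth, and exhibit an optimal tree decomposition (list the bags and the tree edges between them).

Treewidth 2.
One optimal decomposition is:
Bags: B1 = {0, 2, 8}  B2 = {0, 6, 8}  B3 = {1, 6, 8}  B4 = {1, 5, 6}  B5 = {2, 8, 9}  B6 = {2, 3, 8}  B7 = {1, 4, 6}  B8 = {7, 8, 9}
Tree: B1–B2, B2–B3, B3–B4, B1–B5, B1–B6, B3–B7, B5–B8

Every bag has size at most 3, so the width is 3 − 1 = 2 and tw(G) ≤ 2. On the other hand G contains the 3-clique {1, 6, 8}. A clique must lie in a single bag of any decomposition, so no decomposition can have width below 2. The upper and lower bounds meet at 2, so that is the treewidth.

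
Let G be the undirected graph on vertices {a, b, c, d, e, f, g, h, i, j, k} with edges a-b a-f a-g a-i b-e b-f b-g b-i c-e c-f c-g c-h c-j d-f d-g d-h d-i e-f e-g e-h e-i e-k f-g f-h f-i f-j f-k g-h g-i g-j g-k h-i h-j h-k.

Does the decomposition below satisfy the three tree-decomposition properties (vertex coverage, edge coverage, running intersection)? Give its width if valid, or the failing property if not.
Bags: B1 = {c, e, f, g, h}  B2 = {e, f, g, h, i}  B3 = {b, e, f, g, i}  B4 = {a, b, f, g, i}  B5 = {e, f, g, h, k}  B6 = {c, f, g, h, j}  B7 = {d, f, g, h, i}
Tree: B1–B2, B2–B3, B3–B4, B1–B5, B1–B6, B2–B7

Checking the three conditions: (i) the bags cover all of {a, b, c, d, e, f, g, h, i, j, k}; (ii) for each edge, some bag contains both endpoints; (iii) the bags containing any fixed vertex form a subtree. All hold, so the decomposition is valid with width 5 − 1 = 4.

Yes; width 4.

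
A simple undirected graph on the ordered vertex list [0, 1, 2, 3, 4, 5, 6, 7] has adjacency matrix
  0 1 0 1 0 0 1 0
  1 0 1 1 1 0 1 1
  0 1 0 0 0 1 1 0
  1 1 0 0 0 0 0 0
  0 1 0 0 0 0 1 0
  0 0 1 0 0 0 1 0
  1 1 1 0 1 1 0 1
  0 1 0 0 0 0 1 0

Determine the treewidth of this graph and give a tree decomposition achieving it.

The largest bag has 3 vertices, giving width 2; this decomposition certifies tw(G) ≤ 2. On the other hand G contains the 3-clique {0, 1, 3}. A clique must lie in a single bag of any decomposition, so no decomposition can have width below 2. Therefore the treewidth is 2.

Treewidth 2.
One such decomposition:
Bags: B1 = {0, 1, 6}  B2 = {1, 6, 7}  B3 = {1, 2, 6}  B4 = {2, 5, 6}  B5 = {0, 1, 3}  B6 = {1, 4, 6}
Tree: B1–B2, B2–B3, B3–B4, B1–B5, B2–B6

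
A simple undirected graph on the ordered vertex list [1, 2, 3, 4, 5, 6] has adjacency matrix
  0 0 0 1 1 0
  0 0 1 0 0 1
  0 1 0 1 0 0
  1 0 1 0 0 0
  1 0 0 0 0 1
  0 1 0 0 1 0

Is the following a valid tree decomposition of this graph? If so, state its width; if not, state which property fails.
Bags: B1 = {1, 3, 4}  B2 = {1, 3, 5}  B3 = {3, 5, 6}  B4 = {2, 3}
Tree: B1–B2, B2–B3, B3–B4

A tree decomposition must satisfy three properties: every vertex lies in some bag; for every edge, both endpoints lie together in some bag; and for every vertex, the bags containing it form a connected subtree. Here edge (6,2) lies in no bag, so the decomposition is invalid.

No — edge (6,2) lies in no bag.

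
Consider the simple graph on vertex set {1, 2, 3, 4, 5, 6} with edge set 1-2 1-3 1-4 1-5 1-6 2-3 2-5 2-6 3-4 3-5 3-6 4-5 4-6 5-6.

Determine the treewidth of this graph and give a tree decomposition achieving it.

Treewidth 4.
One optimal decomposition is:
Bags: B1 = {1, 2, 3, 5, 6}  B2 = {1, 3, 4, 5, 6}
Tree: B1–B2

Each bag holds 5 vertices, so the decomposition has width 4, which upper-bounds the treewidth. Conversely, {1, 2, 3, 5, 6} is a clique of size 5, and the vertices of any clique must share a bag in every tree decomposition; so some bag has ≥ 5 vertices and tw(G) ≥ 4. Combining the bounds, tw(G) = 4.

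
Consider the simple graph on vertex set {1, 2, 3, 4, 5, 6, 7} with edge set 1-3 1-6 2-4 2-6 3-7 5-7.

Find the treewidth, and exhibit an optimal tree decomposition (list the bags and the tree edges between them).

The largest bag has 2 vertices, giving width 1; this decomposition certifies tw(G) ≤ 1. Since G has at least one edge (e.g. 4–2), it is not an edgeless graph, so tw(G) ≥ 1. Hence tw(G) = 1 exactly.

Treewidth 1.
One such decomposition:
Bags: B1 = {2, 4}  B2 = {2, 6}  B3 = {1, 6}  B4 = {1, 3}  B5 = {3, 7}  B6 = {5, 7}
Tree: B1–B2, B2–B3, B3–B4, B4–B5, B5–B6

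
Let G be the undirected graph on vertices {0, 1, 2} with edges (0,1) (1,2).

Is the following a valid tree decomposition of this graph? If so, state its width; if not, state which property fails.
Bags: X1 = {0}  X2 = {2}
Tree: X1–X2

A tree decomposition must satisfy three properties: every vertex lies in some bag; for every edge, both endpoints lie together in some bag; and for every vertex, the bags containing it form a connected subtree. Here vertex 1 appears in no bag, so the decomposition is invalid.

No — vertex 1 appears in no bag.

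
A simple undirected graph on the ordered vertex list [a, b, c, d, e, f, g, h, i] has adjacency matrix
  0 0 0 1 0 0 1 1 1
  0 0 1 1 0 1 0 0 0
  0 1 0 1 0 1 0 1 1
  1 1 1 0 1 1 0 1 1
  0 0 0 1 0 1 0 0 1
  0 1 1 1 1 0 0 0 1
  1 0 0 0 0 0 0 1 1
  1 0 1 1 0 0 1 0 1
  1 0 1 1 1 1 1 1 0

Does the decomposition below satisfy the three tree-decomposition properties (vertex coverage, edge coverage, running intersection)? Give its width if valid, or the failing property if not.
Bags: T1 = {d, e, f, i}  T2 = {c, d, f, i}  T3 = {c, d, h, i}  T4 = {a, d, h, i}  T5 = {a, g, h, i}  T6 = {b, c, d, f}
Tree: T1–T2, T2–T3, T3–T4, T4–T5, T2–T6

Vertex coverage: the bags together contain {a, b, c, d, e, f, g, h, i}, the full vertex set. Edge coverage: each edge of G has both endpoints in at least one bag. Running intersection: for every vertex, the bags containing it form a connected subtree. All three properties hold, so this is a valid tree decomposition of width max|bag| − 1 = 3, and hence tw(G) ≤ 3.

Yes; width 3.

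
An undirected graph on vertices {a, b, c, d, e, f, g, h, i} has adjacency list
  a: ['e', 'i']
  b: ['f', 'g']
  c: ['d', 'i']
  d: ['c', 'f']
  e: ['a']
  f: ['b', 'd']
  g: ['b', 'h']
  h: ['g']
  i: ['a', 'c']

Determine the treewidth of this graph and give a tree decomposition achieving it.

Each bag holds 2 vertices, so the decomposition has width 1, which upper-bounds the treewidth. Any graph with an edge has treewidth ≥ 1, and G has the edge e–a. Hence tw(G) = 1 exactly.

Treewidth 1.
One optimal decomposition is:
Bags: B1 = {a, e}  B2 = {a, i}  B3 = {c, i}  B4 = {c, d}  B5 = {d, f}  B6 = {b, f}  B7 = {b, g}  B8 = {g, h}
Tree: B1–B2, B2–B3, B3–B4, B4–B5, B5–B6, B6–B7, B7–B8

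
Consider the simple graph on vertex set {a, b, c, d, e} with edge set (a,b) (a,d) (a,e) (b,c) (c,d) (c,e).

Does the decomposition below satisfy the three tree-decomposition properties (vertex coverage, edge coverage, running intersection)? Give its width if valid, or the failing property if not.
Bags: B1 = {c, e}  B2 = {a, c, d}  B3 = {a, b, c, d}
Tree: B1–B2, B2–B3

No — edge (a,e) lies in no bag.

A tree decomposition must satisfy three properties: every vertex lies in some bag; for every edge, both endpoints lie together in some bag; and for every vertex, the bags containing it form a connected subtree. Here edge (a,e) lies in no bag, so the decomposition is invalid.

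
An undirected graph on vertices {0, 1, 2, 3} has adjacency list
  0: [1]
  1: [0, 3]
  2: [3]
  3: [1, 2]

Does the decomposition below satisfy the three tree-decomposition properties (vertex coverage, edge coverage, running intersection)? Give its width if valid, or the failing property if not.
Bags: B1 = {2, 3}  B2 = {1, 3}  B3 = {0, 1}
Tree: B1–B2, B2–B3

Yes; width 1.

Vertex coverage: the bags together contain {0, 1, 2, 3}, the full vertex set. Edge coverage: each edge of G has both endpoints in at least one bag. Running intersection: for every vertex, the bags containing it form a connected subtree. All three properties hold, so this is a valid tree decomposition of width max|bag| − 1 = 1, and hence tw(G) ≤ 1.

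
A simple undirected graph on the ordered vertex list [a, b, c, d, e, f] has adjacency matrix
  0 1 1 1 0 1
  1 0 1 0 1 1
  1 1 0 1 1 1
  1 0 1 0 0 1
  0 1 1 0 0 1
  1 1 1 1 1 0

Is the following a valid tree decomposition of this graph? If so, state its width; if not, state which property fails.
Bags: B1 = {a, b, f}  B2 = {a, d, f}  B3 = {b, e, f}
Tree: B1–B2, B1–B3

No — vertex c appears in no bag.

A tree decomposition must satisfy three properties: every vertex lies in some bag; for every edge, both endpoints lie together in some bag; and for every vertex, the bags containing it form a connected subtree. Here vertex c appears in no bag, so the decomposition is invalid.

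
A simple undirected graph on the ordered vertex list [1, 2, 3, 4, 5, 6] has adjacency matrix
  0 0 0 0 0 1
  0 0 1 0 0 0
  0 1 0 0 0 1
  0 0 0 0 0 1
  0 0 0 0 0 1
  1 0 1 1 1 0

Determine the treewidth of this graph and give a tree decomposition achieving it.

Each bag holds 2 vertices, so the decomposition has width 1, which upper-bounds the treewidth. G has an edge, so its treewidth is at least 1. Hence tw(G) = 1 exactly.

Treewidth 1.
One such decomposition:
Bags: B1 = {4, 6}  B2 = {1, 6}  B3 = {3, 6}  B4 = {2, 3}  B5 = {5, 6}
Tree: B1–B2, B1–B3, B3–B4, B2–B5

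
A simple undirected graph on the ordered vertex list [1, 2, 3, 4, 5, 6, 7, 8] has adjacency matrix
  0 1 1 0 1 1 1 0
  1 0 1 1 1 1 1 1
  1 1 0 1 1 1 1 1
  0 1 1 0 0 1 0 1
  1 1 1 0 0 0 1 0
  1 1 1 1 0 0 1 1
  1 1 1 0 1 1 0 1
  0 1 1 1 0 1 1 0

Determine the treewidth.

A width-4 tree decomposition is:
Bags: B1 = {1, 2, 3, 6, 7}  B2 = {2, 3, 6, 7, 8}  B3 = {1, 2, 3, 5, 7}  B4 = {2, 3, 4, 6, 8}
Tree: B1–B2, B1–B3, B2–B4
Every bag has size at most 5, so the width is 5 − 1 = 4 and tw(G) ≤ 4. For the lower bound, the 5 vertices {1, 2, 3, 5, 7} are pairwise adjacent, and any tree decomposition puts a clique entirely inside one bag — forcing width ≥ 4. Hence tw(G) = 4 exactly.

4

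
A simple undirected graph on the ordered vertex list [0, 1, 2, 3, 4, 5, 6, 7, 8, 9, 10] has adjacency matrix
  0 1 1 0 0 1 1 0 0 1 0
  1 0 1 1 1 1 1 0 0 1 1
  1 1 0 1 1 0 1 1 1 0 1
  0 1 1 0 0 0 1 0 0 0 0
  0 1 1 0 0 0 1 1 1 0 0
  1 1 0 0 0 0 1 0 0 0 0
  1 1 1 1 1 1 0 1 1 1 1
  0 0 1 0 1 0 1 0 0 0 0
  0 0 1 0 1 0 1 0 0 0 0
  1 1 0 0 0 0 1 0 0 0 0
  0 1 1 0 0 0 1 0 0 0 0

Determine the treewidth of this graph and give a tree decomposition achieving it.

Treewidth 3.
One optimal decomposition is:
Bags: B1 = {1, 2, 6, 10}  B2 = {0, 1, 2, 6}  B3 = {1, 2, 4, 6}  B4 = {2, 4, 6, 8}  B5 = {0, 1, 6, 9}  B6 = {1, 2, 3, 6}  B7 = {2, 4, 6, 7}  B8 = {0, 1, 5, 6}
Tree: B1–B2, B2–B3, B3–B4, B2–B5, B2–B6, B4–B7, B2–B8

Every bag has size at most 4, so the width is 4 − 1 = 3 and tw(G) ≤ 3. For the lower bound, the 4 vertices {2, 4, 6, 8} are pairwise adjacent, and any tree decomposition puts a clique entirely inside one bag — forcing width ≥ 3. Combining the bounds, tw(G) = 3.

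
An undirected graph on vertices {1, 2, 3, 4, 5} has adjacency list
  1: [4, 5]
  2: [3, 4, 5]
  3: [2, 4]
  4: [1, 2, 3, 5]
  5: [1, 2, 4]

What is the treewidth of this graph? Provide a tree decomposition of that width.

Treewidth 2.
Bags: B1 = {1, 4, 5}  B2 = {2, 4, 5}  B3 = {2, 3, 4}
Tree: B1–B2, B2–B3

Every bag has size at most 3, so the width is 3 − 1 = 2 and tw(G) ≤ 2. For the lower bound, the 3 vertices {1, 4, 5} are pairwise adjacent, and any tree decomposition puts a clique entirely inside one bag — forcing width ≥ 2. Combining the bounds, tw(G) = 2.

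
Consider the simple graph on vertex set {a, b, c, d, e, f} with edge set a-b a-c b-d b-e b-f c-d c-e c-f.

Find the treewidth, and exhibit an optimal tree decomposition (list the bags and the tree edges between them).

The largest bag has 3 vertices, giving width 2; this decomposition certifies tw(G) ≤ 2. The edges f–c–a–b–f form a cycle, so G is not a tree and its treewidth is at least 2. Hence tw(G) = 2 exactly.

Treewidth 2.
One such decomposition:
Bags: B1 = {b, c, f}  B2 = {a, b, c}  B3 = {b, c, d}  B4 = {b, c, e}
Tree: B1–B2, B2–B3, B3–B4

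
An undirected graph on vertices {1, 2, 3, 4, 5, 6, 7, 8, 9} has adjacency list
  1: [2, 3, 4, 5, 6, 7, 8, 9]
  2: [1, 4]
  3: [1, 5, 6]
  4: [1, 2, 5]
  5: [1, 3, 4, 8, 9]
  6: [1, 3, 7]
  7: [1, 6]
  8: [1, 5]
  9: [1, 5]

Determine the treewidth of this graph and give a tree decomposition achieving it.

Treewidth 2.
One such decomposition:
Bags: B1 = {1, 2, 4}  B2 = {1, 4, 5}  B3 = {1, 5, 9}  B4 = {1, 3, 5}  B5 = {1, 5, 8}  B6 = {1, 3, 6}  B7 = {1, 6, 7}
Tree: B1–B2, B2–B3, B2–B4, B2–B5, B4–B6, B6–B7

The largest bag has 3 vertices, giving width 2; this decomposition certifies tw(G) ≤ 2. For the lower bound, the 3 vertices {1, 2, 4} are pairwise adjacent, and any tree decomposition puts a clique entirely inside one bag — forcing width ≥ 2. Combining the bounds, tw(G) = 2.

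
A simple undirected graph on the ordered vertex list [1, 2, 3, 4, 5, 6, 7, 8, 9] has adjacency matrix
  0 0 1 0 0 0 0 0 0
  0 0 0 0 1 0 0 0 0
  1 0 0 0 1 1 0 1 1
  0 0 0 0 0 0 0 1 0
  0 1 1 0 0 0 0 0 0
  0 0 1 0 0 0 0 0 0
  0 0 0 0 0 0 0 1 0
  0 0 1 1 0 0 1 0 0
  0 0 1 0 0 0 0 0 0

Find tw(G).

1

A width-1 tree decomposition is:
Bags: B1 = {3, 5}  B2 = {1, 3}  B3 = {3, 9}  B4 = {3, 6}  B5 = {2, 5}  B6 = {3, 8}  B7 = {4, 8}  B8 = {7, 8}
Tree: B1–B2, B1–B3, B3–B4, B1–B5, B4–B6, B6–B7, B7–B8
The largest bag has 2 vertices, giving width 1; this decomposition certifies tw(G) ≤ 1. Any graph with an edge has treewidth ≥ 1, and G has the edge 5–3. The upper and lower bounds meet at 1, so that is the treewidth.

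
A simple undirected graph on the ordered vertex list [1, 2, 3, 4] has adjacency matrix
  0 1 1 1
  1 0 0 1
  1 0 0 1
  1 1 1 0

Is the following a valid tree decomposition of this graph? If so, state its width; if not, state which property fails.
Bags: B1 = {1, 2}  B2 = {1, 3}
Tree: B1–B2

A tree decomposition must satisfy three properties: every vertex lies in some bag; for every edge, both endpoints lie together in some bag; and for every vertex, the bags containing it form a connected subtree. Here vertex 4 appears in no bag, so the decomposition is invalid.

No — vertex 4 appears in no bag.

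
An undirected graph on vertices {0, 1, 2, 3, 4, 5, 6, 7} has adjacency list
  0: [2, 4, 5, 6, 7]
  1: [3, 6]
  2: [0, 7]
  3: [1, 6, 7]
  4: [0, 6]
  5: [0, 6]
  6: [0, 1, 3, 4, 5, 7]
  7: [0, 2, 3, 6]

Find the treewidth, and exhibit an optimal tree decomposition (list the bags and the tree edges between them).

Treewidth 2.
Bags: B1 = {3, 6, 7}  B2 = {0, 6, 7}  B3 = {1, 3, 6}  B4 = {0, 5, 6}  B5 = {0, 2, 7}  B6 = {0, 4, 6}
Tree: B1–B2, B1–B3, B2–B4, B2–B5, B2–B6

Each bag holds 3 vertices, so the decomposition has width 2, which upper-bounds the treewidth. Conversely, {0, 2, 7} is a clique of size 3, and the vertices of any clique must share a bag in every tree decomposition; so some bag has ≥ 3 vertices and tw(G) ≥ 2. Therefore the treewidth is 2.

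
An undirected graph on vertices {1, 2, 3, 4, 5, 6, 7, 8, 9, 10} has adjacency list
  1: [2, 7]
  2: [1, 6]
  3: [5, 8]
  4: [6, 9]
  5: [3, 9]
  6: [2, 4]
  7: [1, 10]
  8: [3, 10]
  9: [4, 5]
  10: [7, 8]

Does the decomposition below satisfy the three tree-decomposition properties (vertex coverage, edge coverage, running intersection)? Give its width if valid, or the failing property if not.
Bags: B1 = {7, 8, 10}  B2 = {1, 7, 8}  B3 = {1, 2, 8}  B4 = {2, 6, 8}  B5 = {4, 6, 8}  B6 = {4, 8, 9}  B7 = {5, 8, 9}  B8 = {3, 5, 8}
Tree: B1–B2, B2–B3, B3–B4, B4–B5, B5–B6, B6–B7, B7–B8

Yes; width 2.

Every vertex of G appears in some bag (union = {1, 2, 3, 4, 5, 6, 7, 8, 9, 10}); every edge is covered by a bag; and for each vertex v the set of bags containing v is connected in the bag tree. The decomposition is therefore valid. The largest bag has 3 vertices, so the width is 2.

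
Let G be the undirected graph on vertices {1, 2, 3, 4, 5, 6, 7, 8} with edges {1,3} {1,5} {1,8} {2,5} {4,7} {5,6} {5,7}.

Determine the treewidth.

A width-1 tree decomposition is:
Bags: B1 = {1, 8}  B2 = {1, 5}  B3 = {1, 3}  B4 = {5, 6}  B5 = {2, 5}  B6 = {5, 7}  B7 = {4, 7}
Tree: B1–B2, B1–B3, B2–B4, B4–B5, B2–B6, B6–B7
The largest bag has 2 vertices, giving width 1; this decomposition certifies tw(G) ≤ 1. Since G has at least one edge (e.g. 1–8), it is not an edgeless graph, so tw(G) ≥ 1. Therefore the treewidth is 1.

1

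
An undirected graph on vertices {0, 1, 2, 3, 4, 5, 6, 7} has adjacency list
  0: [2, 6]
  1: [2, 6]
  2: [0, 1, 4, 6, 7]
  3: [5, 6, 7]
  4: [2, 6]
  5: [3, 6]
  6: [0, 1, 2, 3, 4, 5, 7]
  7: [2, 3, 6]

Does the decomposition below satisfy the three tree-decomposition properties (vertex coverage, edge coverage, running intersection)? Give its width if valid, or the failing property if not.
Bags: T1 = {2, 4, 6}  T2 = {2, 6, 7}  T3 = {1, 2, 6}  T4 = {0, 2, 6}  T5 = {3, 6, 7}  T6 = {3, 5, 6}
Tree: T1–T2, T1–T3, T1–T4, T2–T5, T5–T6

Checking the three conditions: (i) the bags cover all of {0, 1, 2, 3, 4, 5, 6, 7}; (ii) for each edge, some bag contains both endpoints; (iii) the bags containing any fixed vertex form a subtree. All hold, so the decomposition is valid with width 3 − 1 = 2.

Yes; width 2.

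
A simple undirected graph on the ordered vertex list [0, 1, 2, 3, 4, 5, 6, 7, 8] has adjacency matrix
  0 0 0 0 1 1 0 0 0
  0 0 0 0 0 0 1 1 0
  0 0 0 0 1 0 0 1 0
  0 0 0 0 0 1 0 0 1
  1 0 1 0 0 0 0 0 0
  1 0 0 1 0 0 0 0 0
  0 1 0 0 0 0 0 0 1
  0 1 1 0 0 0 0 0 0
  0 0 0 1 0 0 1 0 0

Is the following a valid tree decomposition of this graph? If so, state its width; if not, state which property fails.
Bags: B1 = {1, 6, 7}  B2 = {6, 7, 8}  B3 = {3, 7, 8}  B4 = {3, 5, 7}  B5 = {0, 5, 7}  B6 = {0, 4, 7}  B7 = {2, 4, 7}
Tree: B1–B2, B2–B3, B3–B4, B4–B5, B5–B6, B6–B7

Yes; width 2.

Vertex coverage: the bags together contain {0, 1, 2, 3, 4, 5, 6, 7, 8}, the full vertex set. Edge coverage: each edge of G has both endpoints in at least one bag. Running intersection: for every vertex, the bags containing it form a connected subtree. All three properties hold, so this is a valid tree decomposition of width max|bag| − 1 = 2, and hence tw(G) ≤ 2.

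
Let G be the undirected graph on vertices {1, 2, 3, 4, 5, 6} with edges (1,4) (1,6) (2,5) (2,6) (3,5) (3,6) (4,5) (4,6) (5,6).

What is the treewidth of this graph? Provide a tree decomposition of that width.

Treewidth 2.
One such decomposition:
Bags: B1 = {3, 5, 6}  B2 = {4, 5, 6}  B3 = {2, 5, 6}  B4 = {1, 4, 6}
Tree: B1–B2, B2–B3, B2–B4

The largest bag has 3 vertices, giving width 2; this decomposition certifies tw(G) ≤ 2. Conversely, {1, 4, 6} is a clique of size 3, and the vertices of any clique must share a bag in every tree decomposition; so some bag has ≥ 3 vertices and tw(G) ≥ 2. Hence tw(G) = 2 exactly.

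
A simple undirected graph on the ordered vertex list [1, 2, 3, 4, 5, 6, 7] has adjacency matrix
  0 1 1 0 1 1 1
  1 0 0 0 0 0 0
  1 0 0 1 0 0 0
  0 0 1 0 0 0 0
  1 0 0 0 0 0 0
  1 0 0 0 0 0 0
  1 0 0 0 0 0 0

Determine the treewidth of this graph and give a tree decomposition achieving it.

Treewidth 1.
One such decomposition:
Bags: B1 = {1, 5}  B2 = {1, 6}  B3 = {1, 2}  B4 = {1, 7}  B5 = {1, 3}  B6 = {3, 4}
Tree: B1–B2, B2–B3, B1–B4, B1–B5, B5–B6

Each bag holds 2 vertices, so the decomposition has width 1, which upper-bounds the treewidth. Since G has at least one edge (e.g. 5–1), it is not an edgeless graph, so tw(G) ≥ 1. Combining the bounds, tw(G) = 1.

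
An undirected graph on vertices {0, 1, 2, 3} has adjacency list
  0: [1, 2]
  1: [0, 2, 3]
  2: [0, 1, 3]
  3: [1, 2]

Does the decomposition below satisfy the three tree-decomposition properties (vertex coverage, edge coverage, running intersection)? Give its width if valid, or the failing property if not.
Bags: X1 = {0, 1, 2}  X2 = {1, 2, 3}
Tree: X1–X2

Checking the three conditions: (i) the bags cover all of {0, 1, 2, 3}; (ii) for each edge, some bag contains both endpoints; (iii) the bags containing any fixed vertex form a subtree. All hold, so the decomposition is valid with width 3 − 1 = 2.

Yes; width 2.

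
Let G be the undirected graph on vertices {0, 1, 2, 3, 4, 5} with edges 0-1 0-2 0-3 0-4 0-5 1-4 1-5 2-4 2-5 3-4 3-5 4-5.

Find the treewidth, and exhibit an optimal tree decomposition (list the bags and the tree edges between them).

The largest bag has 4 vertices, giving width 3; this decomposition certifies tw(G) ≤ 3. Conversely, {0, 1, 4, 5} is a clique of size 4, and the vertices of any clique must share a bag in every tree decomposition; so some bag has ≥ 4 vertices and tw(G) ≥ 3. The upper and lower bounds meet at 3, so that is the treewidth.

Treewidth 3.
Bags: B1 = {0, 2, 4, 5}  B2 = {0, 1, 4, 5}  B3 = {0, 3, 4, 5}
Tree: B1–B2, B1–B3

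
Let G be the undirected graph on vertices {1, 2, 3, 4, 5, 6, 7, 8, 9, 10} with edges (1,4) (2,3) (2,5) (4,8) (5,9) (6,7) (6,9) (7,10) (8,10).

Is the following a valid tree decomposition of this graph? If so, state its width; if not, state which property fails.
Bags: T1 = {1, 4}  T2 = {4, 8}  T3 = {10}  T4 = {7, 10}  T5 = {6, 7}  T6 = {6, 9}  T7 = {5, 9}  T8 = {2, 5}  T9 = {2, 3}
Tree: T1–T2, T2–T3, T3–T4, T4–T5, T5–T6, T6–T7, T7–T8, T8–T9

No — edge (8,10) lies in no bag.

A tree decomposition must satisfy three properties: every vertex lies in some bag; for every edge, both endpoints lie together in some bag; and for every vertex, the bags containing it form a connected subtree. Here edge (8,10) lies in no bag, so the decomposition is invalid.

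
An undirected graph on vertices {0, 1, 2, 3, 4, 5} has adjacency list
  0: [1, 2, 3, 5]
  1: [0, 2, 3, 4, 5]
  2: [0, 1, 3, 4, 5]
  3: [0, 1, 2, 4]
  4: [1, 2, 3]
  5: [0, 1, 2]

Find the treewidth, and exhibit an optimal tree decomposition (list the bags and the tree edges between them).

Each bag holds 4 vertices, so the decomposition has width 3, which upper-bounds the treewidth. On the other hand G contains the 4-clique {0, 1, 2, 3}. A clique must lie in a single bag of any decomposition, so no decomposition can have width below 3. Combining the bounds, tw(G) = 3.

Treewidth 3.
One such decomposition:
Bags: B1 = {1, 2, 3, 4}  B2 = {0, 1, 2, 3}  B3 = {0, 1, 2, 5}
Tree: B1–B2, B2–B3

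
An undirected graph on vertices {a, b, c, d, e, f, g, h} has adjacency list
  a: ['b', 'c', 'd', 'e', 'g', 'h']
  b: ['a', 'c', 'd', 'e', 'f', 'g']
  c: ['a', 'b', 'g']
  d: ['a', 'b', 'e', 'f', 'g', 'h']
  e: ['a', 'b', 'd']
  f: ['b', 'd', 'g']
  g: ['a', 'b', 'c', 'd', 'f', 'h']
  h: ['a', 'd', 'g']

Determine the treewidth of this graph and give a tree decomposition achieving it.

Treewidth 3.
One optimal decomposition is:
Bags: B1 = {a, b, c, g}  B2 = {a, b, d, g}  B3 = {a, d, g, h}  B4 = {a, b, d, e}  B5 = {b, d, f, g}
Tree: B1–B2, B2–B3, B2–B4, B2–B5

Each bag holds 4 vertices, so the decomposition has width 3, which upper-bounds the treewidth. On the other hand G contains the 4-clique {b, d, f, g}. A clique must lie in a single bag of any decomposition, so no decomposition can have width below 3. Combining the bounds, tw(G) = 3.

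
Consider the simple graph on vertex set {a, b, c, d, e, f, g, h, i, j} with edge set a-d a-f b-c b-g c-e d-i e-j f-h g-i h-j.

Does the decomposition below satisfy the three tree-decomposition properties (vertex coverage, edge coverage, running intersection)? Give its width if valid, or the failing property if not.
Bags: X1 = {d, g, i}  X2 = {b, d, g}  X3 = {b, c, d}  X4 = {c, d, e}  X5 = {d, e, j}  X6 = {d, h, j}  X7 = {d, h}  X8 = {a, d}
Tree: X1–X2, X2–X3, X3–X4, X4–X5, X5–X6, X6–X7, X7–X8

A tree decomposition must satisfy three properties: every vertex lies in some bag; for every edge, both endpoints lie together in some bag; and for every vertex, the bags containing it form a connected subtree. Here vertex f appears in no bag, so the decomposition is invalid.

No — vertex f appears in no bag.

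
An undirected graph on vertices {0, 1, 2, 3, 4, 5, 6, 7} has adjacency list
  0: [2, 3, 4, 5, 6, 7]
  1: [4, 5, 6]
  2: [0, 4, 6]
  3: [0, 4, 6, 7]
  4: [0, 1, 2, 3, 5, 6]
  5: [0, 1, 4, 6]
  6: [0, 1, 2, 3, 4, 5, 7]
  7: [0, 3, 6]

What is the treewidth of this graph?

A width-3 tree decomposition is:
Bags: B1 = {0, 4, 5, 6}  B2 = {1, 4, 5, 6}  B3 = {0, 3, 4, 6}  B4 = {0, 3, 6, 7}  B5 = {0, 2, 4, 6}
Tree: B1–B2, B1–B3, B3–B4, B3–B5
Every bag has size at most 4, so the width is 4 − 1 = 3 and tw(G) ≤ 3. For the lower bound, the 4 vertices {0, 2, 4, 6} are pairwise adjacent, and any tree decomposition puts a clique entirely inside one bag — forcing width ≥ 3. Hence tw(G) = 3 exactly.

3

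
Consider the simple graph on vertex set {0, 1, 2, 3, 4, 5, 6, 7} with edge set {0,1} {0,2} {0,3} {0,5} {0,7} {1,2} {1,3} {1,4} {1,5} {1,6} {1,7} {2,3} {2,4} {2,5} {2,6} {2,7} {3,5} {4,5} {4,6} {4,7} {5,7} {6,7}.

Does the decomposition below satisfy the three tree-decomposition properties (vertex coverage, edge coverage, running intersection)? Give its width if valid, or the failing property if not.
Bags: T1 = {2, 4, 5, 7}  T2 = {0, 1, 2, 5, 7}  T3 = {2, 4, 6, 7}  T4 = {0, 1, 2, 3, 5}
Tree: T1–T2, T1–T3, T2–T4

A tree decomposition must satisfy three properties: every vertex lies in some bag; for every edge, both endpoints lie together in some bag; and for every vertex, the bags containing it form a connected subtree. Here edge (1,4) lies in no bag, so the decomposition is invalid.

No — edge (1,4) lies in no bag.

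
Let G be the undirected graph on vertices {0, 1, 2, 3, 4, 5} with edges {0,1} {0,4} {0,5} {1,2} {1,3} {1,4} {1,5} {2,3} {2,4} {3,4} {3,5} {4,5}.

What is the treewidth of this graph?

A width-3 tree decomposition is:
Bags: B1 = {1, 3, 4, 5}  B2 = {0, 1, 4, 5}  B3 = {1, 2, 3, 4}
Tree: B1–B2, B1–B3
The largest bag has 4 vertices, giving width 3; this decomposition certifies tw(G) ≤ 3. On the other hand G contains the 4-clique {0, 1, 4, 5}. A clique must lie in a single bag of any decomposition, so no decomposition can have width below 3. The upper and lower bounds meet at 3, so that is the treewidth.

3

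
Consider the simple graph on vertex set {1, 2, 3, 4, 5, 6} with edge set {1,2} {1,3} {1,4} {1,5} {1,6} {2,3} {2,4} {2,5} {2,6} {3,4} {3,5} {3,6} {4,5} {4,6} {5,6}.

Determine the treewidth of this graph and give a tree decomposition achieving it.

Treewidth 5.
One optimal decomposition is:
Bags: B1 = {1, 2, 3, 4, 5, 6}
Tree: (single bag)

With just one bag of size 6, the width is 6 − 1 = 5, so tw(G) ≤ 5. Conversely, {1, 2, 3, 4, 5, 6} is a clique of size 6, and the vertices of any clique must share a bag in every tree decomposition; so some bag has ≥ 6 vertices and tw(G) ≥ 5. Hence tw(G) = 5 exactly.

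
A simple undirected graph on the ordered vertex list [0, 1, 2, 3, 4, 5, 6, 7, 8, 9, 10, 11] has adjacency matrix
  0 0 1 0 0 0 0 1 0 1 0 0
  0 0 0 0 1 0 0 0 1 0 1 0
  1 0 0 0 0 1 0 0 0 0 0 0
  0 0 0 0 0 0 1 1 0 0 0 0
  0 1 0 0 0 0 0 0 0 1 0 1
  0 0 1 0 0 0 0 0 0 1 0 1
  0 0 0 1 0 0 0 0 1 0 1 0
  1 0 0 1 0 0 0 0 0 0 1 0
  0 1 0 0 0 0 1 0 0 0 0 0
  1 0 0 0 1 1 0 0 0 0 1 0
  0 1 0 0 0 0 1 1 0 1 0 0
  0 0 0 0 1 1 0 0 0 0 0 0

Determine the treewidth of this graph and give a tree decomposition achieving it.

Treewidth 3.
One such decomposition:
Bags: B1 = {3, 6, 7, 8}  B2 = {6, 7, 8, 10}  B3 = {1, 7, 8, 10}  B4 = {0, 1, 7, 10}  B5 = {0, 1, 9, 10}  B6 = {0, 1, 4, 9}  B7 = {0, 2, 4, 9}  B8 = {2, 4, 5, 9}  B9 = {2, 4, 5, 11}
Tree: B1–B2, B2–B3, B3–B4, B4–B5, B5–B6, B6–B7, B7–B8, B8–B9

Every bag has size at most 4, so the width is 4 − 1 = 3 and tw(G) ≤ 3. For the lower bound: the 4 vertex sets {3,6,8}, {7}, {10}, {0,1,4,9} are disjoint, each induces a connected subgraph, and every pair is joined by at least one edge of G. Contracting each set to a single vertex therefore yields K_{4} as a minor, and since treewidth is minor-monotone, tw(G) ≥ tw(K_{4}) = 3. The upper and lower bounds meet at 3, so that is the treewidth.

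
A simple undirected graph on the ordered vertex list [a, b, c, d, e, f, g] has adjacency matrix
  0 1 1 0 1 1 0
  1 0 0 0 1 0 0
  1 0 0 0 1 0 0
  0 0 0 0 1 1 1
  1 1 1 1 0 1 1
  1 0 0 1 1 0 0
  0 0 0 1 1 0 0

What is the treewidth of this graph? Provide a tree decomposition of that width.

Every bag has size at most 3, so the width is 3 − 1 = 2 and tw(G) ≤ 2. On the other hand G contains the 3-clique {d, e, g}. A clique must lie in a single bag of any decomposition, so no decomposition can have width below 2. Combining the bounds, tw(G) = 2.

Treewidth 2.
Bags: B1 = {d, e, f}  B2 = {a, e, f}  B3 = {a, c, e}  B4 = {a, b, e}  B5 = {d, e, g}
Tree: B1–B2, B2–B3, B2–B4, B1–B5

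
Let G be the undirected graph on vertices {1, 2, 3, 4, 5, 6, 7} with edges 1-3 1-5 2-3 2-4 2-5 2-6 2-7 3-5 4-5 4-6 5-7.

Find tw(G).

2

A width-2 tree decomposition is:
Bags: B1 = {2, 4, 5}  B2 = {2, 3, 5}  B3 = {1, 3, 5}  B4 = {2, 5, 7}  B5 = {2, 4, 6}
Tree: B1–B2, B2–B3, B1–B4, B1–B5
The largest bag has 3 vertices, giving width 2; this decomposition certifies tw(G) ≤ 2. For the lower bound, the 3 vertices {1, 3, 5} are pairwise adjacent, and any tree decomposition puts a clique entirely inside one bag — forcing width ≥ 2. Combining the bounds, tw(G) = 2.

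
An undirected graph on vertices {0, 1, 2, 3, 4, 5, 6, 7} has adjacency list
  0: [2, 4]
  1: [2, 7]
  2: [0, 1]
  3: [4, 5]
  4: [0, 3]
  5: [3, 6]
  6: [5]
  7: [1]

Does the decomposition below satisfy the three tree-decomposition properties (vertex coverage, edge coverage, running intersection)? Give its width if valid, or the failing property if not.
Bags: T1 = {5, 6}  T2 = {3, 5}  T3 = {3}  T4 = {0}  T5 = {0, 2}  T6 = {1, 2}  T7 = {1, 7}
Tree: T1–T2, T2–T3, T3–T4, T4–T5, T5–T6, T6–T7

No — vertex 4 appears in no bag.

A tree decomposition must satisfy three properties: every vertex lies in some bag; for every edge, both endpoints lie together in some bag; and for every vertex, the bags containing it form a connected subtree. Here vertex 4 appears in no bag, so the decomposition is invalid.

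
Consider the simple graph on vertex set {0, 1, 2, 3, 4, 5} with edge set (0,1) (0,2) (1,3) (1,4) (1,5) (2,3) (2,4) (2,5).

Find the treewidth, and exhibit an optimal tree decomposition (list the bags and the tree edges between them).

Each bag holds 3 vertices, so the decomposition has width 2, which upper-bounds the treewidth. The edges 2–4–1–3–2 form a cycle, so G is not a tree and its treewidth is at least 2. Hence tw(G) = 2 exactly.

Treewidth 2.
One such decomposition:
Bags: B1 = {1, 2, 4}  B2 = {1, 2, 3}  B3 = {1, 2, 5}  B4 = {0, 1, 2}
Tree: B1–B2, B2–B3, B3–B4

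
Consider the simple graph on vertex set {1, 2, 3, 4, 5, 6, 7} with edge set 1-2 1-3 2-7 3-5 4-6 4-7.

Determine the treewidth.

1

A width-1 tree decomposition is:
Bags: B1 = {4, 6}  B2 = {4, 7}  B3 = {2, 7}  B4 = {1, 2}  B5 = {1, 3}  B6 = {3, 5}
Tree: B1–B2, B2–B3, B3–B4, B4–B5, B5–B6
Each bag holds 2 vertices, so the decomposition has width 1, which upper-bounds the treewidth. G has an edge, so its treewidth is at least 1. The upper and lower bounds meet at 1, so that is the treewidth.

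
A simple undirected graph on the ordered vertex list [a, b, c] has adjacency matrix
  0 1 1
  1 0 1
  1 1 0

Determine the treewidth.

A width-2 tree decomposition is:
Bags: B1 = {a, b, c}
Tree: (single bag)
A single bag containing all 3 vertices is trivially a valid decomposition of width 2. Conversely, {a, b, c} is a clique of size 3, and the vertices of any clique must share a bag in every tree decomposition; so some bag has ≥ 3 vertices and tw(G) ≥ 2. Hence tw(G) = 2 exactly.

2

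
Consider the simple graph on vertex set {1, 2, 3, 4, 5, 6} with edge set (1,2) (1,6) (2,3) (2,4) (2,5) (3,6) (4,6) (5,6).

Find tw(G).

A width-2 tree decomposition is:
Bags: B1 = {2, 3, 6}  B2 = {2, 5, 6}  B3 = {2, 4, 6}  B4 = {1, 2, 6}
Tree: B1–B2, B2–B3, B3–B4
Every bag has size at most 3, so the width is 3 − 1 = 2 and tw(G) ≤ 2. The edges 6–3–2–5–6 form a cycle, so G is not a tree and its treewidth is at least 2. Hence tw(G) = 2 exactly.

2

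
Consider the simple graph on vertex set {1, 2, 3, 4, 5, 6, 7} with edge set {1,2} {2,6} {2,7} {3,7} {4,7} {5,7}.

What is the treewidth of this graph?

1

A width-1 tree decomposition is:
Bags: B1 = {3, 7}  B2 = {2, 7}  B3 = {2, 6}  B4 = {5, 7}  B5 = {1, 2}  B6 = {4, 7}
Tree: B1–B2, B2–B3, B1–B4, B2–B5, B4–B6
The largest bag has 2 vertices, giving width 1; this decomposition certifies tw(G) ≤ 1. Since G has at least one edge (e.g. 7–3), it is not an edgeless graph, so tw(G) ≥ 1. Hence tw(G) = 1 exactly.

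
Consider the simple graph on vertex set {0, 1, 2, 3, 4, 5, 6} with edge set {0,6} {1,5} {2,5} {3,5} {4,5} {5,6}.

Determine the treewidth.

1

A width-1 tree decomposition is:
Bags: B1 = {5, 6}  B2 = {2, 5}  B3 = {0, 6}  B4 = {3, 5}  B5 = {4, 5}  B6 = {1, 5}
Tree: B1–B2, B1–B3, B2–B4, B4–B5, B5–B6
Each bag holds 2 vertices, so the decomposition has width 1, which upper-bounds the treewidth. Since G has at least one edge (e.g. 6–5), it is not an edgeless graph, so tw(G) ≥ 1. Therefore the treewidth is 1.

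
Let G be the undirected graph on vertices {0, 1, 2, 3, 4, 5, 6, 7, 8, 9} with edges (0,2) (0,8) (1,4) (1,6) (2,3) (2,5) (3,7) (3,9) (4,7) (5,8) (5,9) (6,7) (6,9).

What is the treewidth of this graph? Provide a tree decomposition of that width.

Treewidth 2.
One optimal decomposition is:
Bags: B1 = {1, 4, 6}  B2 = {4, 6, 7}  B3 = {6, 7, 9}  B4 = {3, 7, 9}  B5 = {3, 5, 9}  B6 = {2, 3, 5}  B7 = {2, 5, 8}  B8 = {0, 2, 8}
Tree: B1–B2, B2–B3, B3–B4, B4–B5, B5–B6, B6–B7, B7–B8

The largest bag has 3 vertices, giving width 2; this decomposition certifies tw(G) ≤ 2. For the lower bound, G contains the cycle 1–4–7–6–1, so G is not a forest; only forests have treewidth ≤ 1, hence tw(G) ≥ 2. Therefore the treewidth is 2.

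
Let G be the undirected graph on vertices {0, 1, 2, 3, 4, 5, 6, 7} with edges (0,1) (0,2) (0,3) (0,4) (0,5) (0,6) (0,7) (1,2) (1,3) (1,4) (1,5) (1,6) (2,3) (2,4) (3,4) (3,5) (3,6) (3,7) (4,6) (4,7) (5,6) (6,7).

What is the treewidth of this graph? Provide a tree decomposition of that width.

Treewidth 4.
One optimal decomposition is:
Bags: B1 = {0, 1, 3, 4, 6}  B2 = {0, 1, 2, 3, 4}  B3 = {0, 1, 3, 5, 6}  B4 = {0, 3, 4, 6, 7}
Tree: B1–B2, B1–B3, B1–B4

Each bag holds 5 vertices, so the decomposition has width 4, which upper-bounds the treewidth. Conversely, {0, 1, 2, 3, 4} is a clique of size 5, and the vertices of any clique must share a bag in every tree decomposition; so some bag has ≥ 5 vertices and tw(G) ≥ 4. Therefore the treewidth is 4.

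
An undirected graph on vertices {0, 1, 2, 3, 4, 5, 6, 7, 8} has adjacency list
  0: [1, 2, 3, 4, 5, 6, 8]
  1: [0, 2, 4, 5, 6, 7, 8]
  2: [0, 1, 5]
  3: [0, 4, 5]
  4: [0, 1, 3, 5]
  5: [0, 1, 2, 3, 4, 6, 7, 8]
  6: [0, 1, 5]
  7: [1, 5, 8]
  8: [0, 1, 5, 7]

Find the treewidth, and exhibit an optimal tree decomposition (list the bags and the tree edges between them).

Treewidth 3.
Bags: B1 = {0, 1, 5, 8}  B2 = {0, 1, 4, 5}  B3 = {0, 1, 2, 5}  B4 = {1, 5, 7, 8}  B5 = {0, 1, 5, 6}  B6 = {0, 3, 4, 5}
Tree: B1–B2, B1–B3, B1–B4, B1–B5, B2–B6

Each bag holds 4 vertices, so the decomposition has width 3, which upper-bounds the treewidth. Conversely, {0, 1, 5, 8} is a clique of size 4, and the vertices of any clique must share a bag in every tree decomposition; so some bag has ≥ 4 vertices and tw(G) ≥ 3. Therefore the treewidth is 3.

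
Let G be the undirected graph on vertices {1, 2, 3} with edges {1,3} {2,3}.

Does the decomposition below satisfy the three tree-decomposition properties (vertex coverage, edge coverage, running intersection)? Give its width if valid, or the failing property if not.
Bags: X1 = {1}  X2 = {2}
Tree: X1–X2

No — vertex 3 appears in no bag.

A tree decomposition must satisfy three properties: every vertex lies in some bag; for every edge, both endpoints lie together in some bag; and for every vertex, the bags containing it form a connected subtree. Here vertex 3 appears in no bag, so the decomposition is invalid.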